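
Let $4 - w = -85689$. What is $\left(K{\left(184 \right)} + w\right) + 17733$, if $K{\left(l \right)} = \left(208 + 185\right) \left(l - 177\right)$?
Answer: $106177$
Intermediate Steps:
$w = 85693$ ($w = 4 - -85689 = 4 + 85689 = 85693$)
$K{\left(l \right)} = -69561 + 393 l$ ($K{\left(l \right)} = 393 \left(-177 + l\right) = -69561 + 393 l$)
$\left(K{\left(184 \right)} + w\right) + 17733 = \left(\left(-69561 + 393 \cdot 184\right) + 85693\right) + 17733 = \left(\left(-69561 + 72312\right) + 85693\right) + 17733 = \left(2751 + 85693\right) + 17733 = 88444 + 17733 = 106177$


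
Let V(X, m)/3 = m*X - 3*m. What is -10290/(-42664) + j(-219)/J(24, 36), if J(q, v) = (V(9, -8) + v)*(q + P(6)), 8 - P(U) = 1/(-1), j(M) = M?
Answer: 958687/3167802 ≈ 0.30263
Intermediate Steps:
V(X, m) = -9*m + 3*X*m (V(X, m) = 3*(m*X - 3*m) = 3*(X*m - 3*m) = 3*(-3*m + X*m) = -9*m + 3*X*m)
P(U) = 9 (P(U) = 8 - 1/(-1) = 8 - 1*(-1) = 8 + 1 = 9)
J(q, v) = (-144 + v)*(9 + q) (J(q, v) = (3*(-8)*(-3 + 9) + v)*(q + 9) = (3*(-8)*6 + v)*(9 + q) = (-144 + v)*(9 + q))
-10290/(-42664) + j(-219)/J(24, 36) = -10290/(-42664) - 219/(-1296 - 144*24 + 9*36 + 24*36) = -10290*(-1/42664) - 219/(-1296 - 3456 + 324 + 864) = 5145/21332 - 219/(-3564) = 5145/21332 - 219*(-1/3564) = 5145/21332 + 73/1188 = 958687/3167802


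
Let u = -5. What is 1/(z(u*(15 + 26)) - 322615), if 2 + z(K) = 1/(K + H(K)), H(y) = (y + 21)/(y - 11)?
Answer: -5512/1778264931 ≈ -3.0996e-6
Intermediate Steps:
H(y) = (21 + y)/(-11 + y)
z(K) = -2 + 1/(K + (21 + K)/(-11 + K))
1/(z(u*(15 + 26)) - 322615) = 1/((-53 - 2*25*(15 + 26)² + 21*(-5*(15 + 26)))/(21 + (-5*(15 + 26))² - (-50)*(15 + 26)) - 322615) = 1/((-53 - 2*(-5*41)² + 21*(-5*41))/(21 + (-5*41)² - (-50)*41) - 322615) = 1/((-53 - 2*(-205)² + 21*(-205))/(21 + (-205)² - 10*(-205)) - 322615) = 1/((-53 - 2*42025 - 4305)/(21 + 42025 + 2050) - 322615) = 1/((-53 - 84050 - 4305)/44096 - 322615) = 1/((1/44096)*(-88408) - 322615) = 1/(-11051/5512 - 322615) = 1/(-1778264931/5512) = -5512/1778264931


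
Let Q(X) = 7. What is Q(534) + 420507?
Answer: 420514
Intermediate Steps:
Q(534) + 420507 = 7 + 420507 = 420514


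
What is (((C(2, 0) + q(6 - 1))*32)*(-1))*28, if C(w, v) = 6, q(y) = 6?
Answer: -10752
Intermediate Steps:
(((C(2, 0) + q(6 - 1))*32)*(-1))*28 = (((6 + 6)*32)*(-1))*28 = ((12*32)*(-1))*28 = (384*(-1))*28 = -384*28 = -10752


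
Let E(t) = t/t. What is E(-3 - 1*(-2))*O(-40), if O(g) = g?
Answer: -40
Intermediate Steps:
E(t) = 1
E(-3 - 1*(-2))*O(-40) = 1*(-40) = -40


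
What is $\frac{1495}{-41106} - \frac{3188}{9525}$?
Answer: $- \frac{1241759}{3346450} \approx -0.37107$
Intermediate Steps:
$\frac{1495}{-41106} - \frac{3188}{9525} = 1495 \left(- \frac{1}{41106}\right) - \frac{3188}{9525} = - \frac{115}{3162} - \frac{3188}{9525} = - \frac{1241759}{3346450}$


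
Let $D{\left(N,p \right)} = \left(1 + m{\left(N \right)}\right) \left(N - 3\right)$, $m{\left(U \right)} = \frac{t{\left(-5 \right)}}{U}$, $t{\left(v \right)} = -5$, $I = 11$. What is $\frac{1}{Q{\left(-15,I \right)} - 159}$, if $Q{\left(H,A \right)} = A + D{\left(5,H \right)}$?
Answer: $- \frac{1}{148} \approx -0.0067568$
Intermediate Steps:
$m{\left(U \right)} = - \frac{5}{U}$
$D{\left(N,p \right)} = \left(1 - \frac{5}{N}\right) \left(-3 + N\right)$ ($D{\left(N,p \right)} = \left(1 - \frac{5}{N}\right) \left(N - 3\right) = \left(1 - \frac{5}{N}\right) \left(-3 + N\right)$)
$Q{\left(H,A \right)} = A$ ($Q{\left(H,A \right)} = A + \left(-8 + 5 + \frac{15}{5}\right) = A + \left(-8 + 5 + 15 \cdot \frac{1}{5}\right) = A + \left(-8 + 5 + 3\right) = A + 0 = A$)
$\frac{1}{Q{\left(-15,I \right)} - 159} = \frac{1}{11 - 159} = \frac{1}{-148} = - \frac{1}{148}$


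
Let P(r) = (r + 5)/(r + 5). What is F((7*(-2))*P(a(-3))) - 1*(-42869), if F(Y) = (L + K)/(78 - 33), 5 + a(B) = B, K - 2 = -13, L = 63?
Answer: 1929157/45 ≈ 42870.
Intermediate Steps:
K = -11 (K = 2 - 13 = -11)
a(B) = -5 + B
P(r) = 1 (P(r) = (5 + r)/(5 + r) = 1)
F(Y) = 52/45 (F(Y) = (63 - 11)/(78 - 33) = 52/45)
F((7*(-2))*P(a(-3))) - 1*(-42869) = 52/45 - 1*(-42869) = 52/45 + 42869 = 1929157/45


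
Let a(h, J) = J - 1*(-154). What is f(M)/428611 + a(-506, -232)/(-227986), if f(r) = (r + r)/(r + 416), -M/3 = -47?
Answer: 9342862779/27214270123711 ≈ 0.00034331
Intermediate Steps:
a(h, J) = 154 + J (a(h, J) = J + 154 = 154 + J)
M = 141 (M = -3*(-47) = 141)
f(r) = 2*r/(416 + r) (f(r) = (2*r)/(416 + r) = 2*r/(416 + r))
f(M)/428611 + a(-506, -232)/(-227986) = (2*141/(416 + 141))/428611 + (154 - 232)/(-227986) = (2*141/557)*(1/428611) - 78*(-1/227986) = (2*141*(1/557))*(1/428611) + 39/113993 = (282/557)*(1/428611) + 39/113993 = 282/238736327 + 39/113993 = 9342862779/27214270123711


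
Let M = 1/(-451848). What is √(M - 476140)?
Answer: I*√24302973029017602/225924 ≈ 690.03*I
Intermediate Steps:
M = -1/451848 ≈ -2.2131e-6
√(M - 476140) = √(-1/451848 - 476140) = √(-215142906721/451848) = I*√24302973029017602/225924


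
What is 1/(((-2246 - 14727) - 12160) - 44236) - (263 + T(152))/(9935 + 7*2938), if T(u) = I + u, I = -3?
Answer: -30258529/2237827869 ≈ -0.013521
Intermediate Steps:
T(u) = -3 + u
1/(((-2246 - 14727) - 12160) - 44236) - (263 + T(152))/(9935 + 7*2938) = 1/(((-2246 - 14727) - 12160) - 44236) - (263 + (-3 + 152))/(9935 + 7*2938) = 1/((-16973 - 12160) - 44236) - (263 + 149)/(9935 + 20566) = 1/(-29133 - 44236) - 412/30501 = 1/(-73369) - 412/30501 = -1/73369 - 1*412/30501 = -1/73369 - 412/30501 = -30258529/2237827869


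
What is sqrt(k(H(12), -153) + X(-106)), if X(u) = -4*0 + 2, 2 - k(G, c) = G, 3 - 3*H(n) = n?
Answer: sqrt(7) ≈ 2.6458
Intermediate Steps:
H(n) = 1 - n/3
k(G, c) = 2 - G
X(u) = 2 (X(u) = 0 + 2 = 2)
sqrt(k(H(12), -153) + X(-106)) = sqrt((2 - (1 - 1/3*12)) + 2) = sqrt((2 - (1 - 4)) + 2) = sqrt((2 - 1*(-3)) + 2) = sqrt((2 + 3) + 2) = sqrt(5 + 2) = sqrt(7)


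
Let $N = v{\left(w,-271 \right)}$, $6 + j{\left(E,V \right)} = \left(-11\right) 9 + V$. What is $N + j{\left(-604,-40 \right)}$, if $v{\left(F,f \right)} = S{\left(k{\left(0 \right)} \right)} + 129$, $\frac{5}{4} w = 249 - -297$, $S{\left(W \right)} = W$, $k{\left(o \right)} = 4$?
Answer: $-12$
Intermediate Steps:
$j{\left(E,V \right)} = -105 + V$ ($j{\left(E,V \right)} = -6 + \left(\left(-11\right) 9 + V\right) = -6 + \left(-99 + V\right) = -105 + V$)
$w = \frac{2184}{5}$ ($w = \frac{4 \left(249 - -297\right)}{5} = \frac{4 \left(249 + 297\right)}{5} = \frac{4}{5} \cdot 546 = \frac{2184}{5} \approx 436.8$)
$v{\left(F,f \right)} = 133$ ($v{\left(F,f \right)} = 4 + 129 = 133$)
$N = 133$
$N + j{\left(-604,-40 \right)} = 133 - 145 = -12$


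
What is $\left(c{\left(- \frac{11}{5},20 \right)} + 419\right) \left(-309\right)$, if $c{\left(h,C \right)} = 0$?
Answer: $-129471$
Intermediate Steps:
$\left(c{\left(- \frac{11}{5},20 \right)} + 419\right) \left(-309\right) = \left(0 + 419\right) \left(-309\right) = 419 \left(-309\right) = -129471$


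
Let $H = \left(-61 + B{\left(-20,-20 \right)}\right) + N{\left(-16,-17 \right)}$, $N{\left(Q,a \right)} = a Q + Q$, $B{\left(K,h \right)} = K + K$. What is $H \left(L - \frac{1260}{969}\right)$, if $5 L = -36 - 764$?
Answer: $- \frac{8075500}{323} \approx -25002.0$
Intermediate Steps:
$L = -160$ ($L = \frac{-36 - 764}{5} = \frac{1}{5} \left(-800\right) = -160$)
$B{\left(K,h \right)} = 2 K$
$N{\left(Q,a \right)} = Q + Q a$ ($N{\left(Q,a \right)} = Q a + Q = Q + Q a$)
$H = 155$ ($H = \left(-61 + 2 \left(-20\right)\right) - 16 \left(1 - 17\right) = \left(-61 - 40\right) - -256 = -101 + 256 = 155$)
$H \left(L - \frac{1260}{969}\right) = 155 \left(-160 - \frac{1260}{969}\right) = 155 \left(-160 - \frac{420}{323}\right) = 155 \left(- \frac{52100}{323}\right) = - \frac{8075500}{323}$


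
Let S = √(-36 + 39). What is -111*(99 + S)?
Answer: -10989 - 111*√3 ≈ -11181.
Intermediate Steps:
S = √3 ≈ 1.7320
-111*(99 + S) = -111*(99 + √3) = -10989 - 111*√3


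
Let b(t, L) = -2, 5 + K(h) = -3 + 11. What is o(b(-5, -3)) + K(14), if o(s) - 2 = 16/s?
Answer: -3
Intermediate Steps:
K(h) = 3 (K(h) = -5 + (-3 + 11) = -5 + 8 = 3)
o(s) = 2 + 16/s
o(b(-5, -3)) + K(14) = (2 + 16/(-2)) + 3 = (2 + 16*(-½)) + 3 = (2 - 8) + 3 = -6 + 3 = -3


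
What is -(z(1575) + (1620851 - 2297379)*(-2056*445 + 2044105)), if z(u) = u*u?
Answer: 763922789055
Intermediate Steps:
z(u) = u**2
-(z(1575) + (1620851 - 2297379)*(-2056*445 + 2044105)) = -(1575**2 + (1620851 - 2297379)*(-2056*445 + 2044105)) = -(2480625 - 676528*(-914920 + 2044105)) = -(2480625 - 676528*1129185) = -(2480625 - 763925269680) = -1*(-763922789055) = 763922789055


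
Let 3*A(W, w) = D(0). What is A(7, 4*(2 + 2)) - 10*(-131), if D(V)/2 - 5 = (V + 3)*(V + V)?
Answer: 3940/3 ≈ 1313.3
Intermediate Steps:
D(V) = 10 + 4*V*(3 + V) (D(V) = 10 + 2*((V + 3)*(V + V)) = 10 + 2*((3 + V)*(2*V)) = 10 + 2*(2*V*(3 + V)) = 10 + 4*V*(3 + V))
A(W, w) = 10/3 (A(W, w) = (10 + 4*0² + 12*0)/3 = (10 + 4*0 + 0)/3 = (10 + 0 + 0)/3 = (⅓)*10 = 10/3)
A(7, 4*(2 + 2)) - 10*(-131) = 10/3 - 10*(-131) = 10/3 + 1310 = 3940/3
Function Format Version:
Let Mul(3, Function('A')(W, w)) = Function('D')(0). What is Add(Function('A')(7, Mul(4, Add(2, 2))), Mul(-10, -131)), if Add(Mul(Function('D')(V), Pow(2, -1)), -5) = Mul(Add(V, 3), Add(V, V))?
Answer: Rational(3940, 3) ≈ 1313.3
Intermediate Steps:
Function('D')(V) = Add(10, Mul(4, V, Add(3, V))) (Function('D')(V) = Add(10, Mul(2, Mul(Add(V, 3), Add(V, V)))) = Add(10, Mul(2, Mul(Add(3, V), Mul(2, V)))) = Add(10, Mul(2, Mul(2, V, Add(3, V)))) = Add(10, Mul(4, V, Add(3, V))))
Function('A')(W, w) = Rational(10, 3) (Function('A')(W, w) = Mul(Rational(1, 3), Add(10, Mul(4, Pow(0, 2)), Mul(12, 0))) = Mul(Rational(1, 3), Add(10, Mul(4, 0), 0)) = Mul(Rational(1, 3), Add(10, 0, 0)) = Mul(Rational(1, 3), 10) = Rational(10, 3))
Add(Function('A')(7, Mul(4, Add(2, 2))), Mul(-10, -131)) = Add(Rational(10, 3), Mul(-10, -131)) = Add(Rational(10, 3), 1310) = Rational(3940, 3)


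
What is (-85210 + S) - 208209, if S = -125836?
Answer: -419255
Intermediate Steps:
(-85210 + S) - 208209 = (-85210 - 125836) - 208209 = -211046 - 208209 = -419255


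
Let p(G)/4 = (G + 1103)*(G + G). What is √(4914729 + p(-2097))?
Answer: 3*√2398897 ≈ 4646.5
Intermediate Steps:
p(G) = 8*G*(1103 + G) (p(G) = 4*((G + 1103)*(G + G)) = 4*((1103 + G)*(2*G)) = 4*(2*G*(1103 + G)) = 8*G*(1103 + G))
√(4914729 + p(-2097)) = √(4914729 + 8*(-2097)*(1103 - 2097)) = √(4914729 + 8*(-2097)*(-994)) = √(4914729 + 16675344) = √21590073 = 3*√2398897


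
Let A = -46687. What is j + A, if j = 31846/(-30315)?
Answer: -1415348251/30315 ≈ -46688.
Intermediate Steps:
j = -31846/30315 (j = 31846*(-1/30315) = -31846/30315 ≈ -1.0505)
j + A = -31846/30315 - 46687 = -1415348251/30315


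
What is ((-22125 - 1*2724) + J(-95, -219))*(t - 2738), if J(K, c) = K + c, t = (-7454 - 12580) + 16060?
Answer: 168894056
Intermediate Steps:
t = -3974 (t = -20034 + 16060 = -3974)
((-22125 - 1*2724) + J(-95, -219))*(t - 2738) = ((-22125 - 1*2724) + (-95 - 219))*(-3974 - 2738) = ((-22125 - 2724) - 314)*(-6712) = (-24849 - 314)*(-6712) = -25163*(-6712) = 168894056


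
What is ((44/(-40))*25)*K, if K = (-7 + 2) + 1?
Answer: 110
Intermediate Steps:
K = -4 (K = -5 + 1 = -4)
((44/(-40))*25)*K = ((44/(-40))*25)*(-4) = ((44*(-1/40))*25)*(-4) = -11/10*25*(-4) = -55/2*(-4) = 110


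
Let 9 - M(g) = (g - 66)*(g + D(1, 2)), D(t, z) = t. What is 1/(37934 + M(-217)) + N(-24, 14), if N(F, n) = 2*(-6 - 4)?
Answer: -463701/23185 ≈ -20.000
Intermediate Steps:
M(g) = 9 - (1 + g)*(-66 + g) (M(g) = 9 - (g - 66)*(g + 1) = 9 - (-66 + g)*(1 + g) = 9 - (1 + g)*(-66 + g))
N(F, n) = -20 (N(F, n) = 2*(-10) = -20)
1/(37934 + M(-217)) + N(-24, 14) = 1/(37934 + (75 - 1*(-217)**2 + 65*(-217))) - 20 = 1/(37934 + (75 - 1*47089 - 14105)) - 20 = 1/(37934 + (75 - 47089 - 14105)) - 20 = 1/(37934 - 61119) - 20 = 1/(-23185) - 20 = -1/23185 - 20 = -463701/23185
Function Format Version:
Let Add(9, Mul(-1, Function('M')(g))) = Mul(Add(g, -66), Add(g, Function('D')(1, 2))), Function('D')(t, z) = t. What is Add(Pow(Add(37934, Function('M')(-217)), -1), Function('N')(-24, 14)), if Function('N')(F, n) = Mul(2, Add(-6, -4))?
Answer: Rational(-463701, 23185) ≈ -20.000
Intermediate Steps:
Function('M')(g) = Add(9, Mul(-1, Add(1, g), Add(-66, g))) (Function('M')(g) = Add(9, Mul(-1, Mul(Add(g, -66), Add(g, 1)))) = Add(9, Mul(-1, Mul(Add(-66, g), Add(1, g)))) = Add(9, Mul(-1, Mul(Add(1, g), Add(-66, g)))) = Add(9, Mul(-1, Add(1, g), Add(-66, g))))
Function('N')(F, n) = -20 (Function('N')(F, n) = Mul(2, -10) = -20)
Add(Pow(Add(37934, Function('M')(-217)), -1), Function('N')(-24, 14)) = Add(Pow(Add(37934, Add(75, Mul(-1, Pow(-217, 2)), Mul(65, -217))), -1), -20) = Add(Pow(Add(37934, Add(75, Mul(-1, 47089), -14105)), -1), -20) = Add(Pow(Add(37934, Add(75, -47089, -14105)), -1), -20) = Add(Pow(Add(37934, -61119), -1), -20) = Add(Pow(-23185, -1), -20) = Add(Rational(-1, 23185), -20) = Rational(-463701, 23185)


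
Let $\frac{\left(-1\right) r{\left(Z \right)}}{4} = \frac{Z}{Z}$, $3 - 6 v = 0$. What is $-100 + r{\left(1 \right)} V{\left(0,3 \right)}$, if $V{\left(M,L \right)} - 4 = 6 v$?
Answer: $-128$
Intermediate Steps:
$v = \frac{1}{2}$ ($v = \frac{1}{2} - 0 = \frac{1}{2} + 0 = \frac{1}{2} \approx 0.5$)
$V{\left(M,L \right)} = 7$ ($V{\left(M,L \right)} = 4 + 6 \cdot \frac{1}{2} = 4 + 3 = 7$)
$r{\left(Z \right)} = -4$ ($r{\left(Z \right)} = - 4 \frac{Z}{Z} = \left(-4\right) 1 = -4$)
$-100 + r{\left(1 \right)} V{\left(0,3 \right)} = -100 - 28 = -128$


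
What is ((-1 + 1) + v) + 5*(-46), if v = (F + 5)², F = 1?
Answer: -194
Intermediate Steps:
v = 36 (v = (1 + 5)² = 6² = 36)
((-1 + 1) + v) + 5*(-46) = ((-1 + 1) + 36) + 5*(-46) = (0 + 36) - 230 = 36 - 230 = -194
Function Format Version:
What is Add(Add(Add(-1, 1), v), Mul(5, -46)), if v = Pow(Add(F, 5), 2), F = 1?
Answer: -194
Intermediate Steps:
v = 36 (v = Pow(Add(1, 5), 2) = Pow(6, 2) = 36)
Add(Add(Add(-1, 1), v), Mul(5, -46)) = Add(Add(Add(-1, 1), 36), Mul(5, -46)) = Add(Add(0, 36), -230) = Add(36, -230) = -194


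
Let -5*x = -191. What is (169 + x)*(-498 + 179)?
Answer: -330484/5 ≈ -66097.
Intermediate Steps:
x = 191/5 (x = -⅕*(-191) = 191/5 ≈ 38.200)
(169 + x)*(-498 + 179) = (169 + 191/5)*(-498 + 179) = (1036/5)*(-319) = -330484/5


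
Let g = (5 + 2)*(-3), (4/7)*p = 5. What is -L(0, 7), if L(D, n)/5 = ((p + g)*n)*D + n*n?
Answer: -245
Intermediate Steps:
p = 35/4 (p = (7/4)*5 = 35/4 ≈ 8.7500)
g = -21 (g = 7*(-3) = -21)
L(D, n) = 5*n² - 245*D*n/4 (L(D, n) = 5*(((35/4 - 21)*n)*D + n*n) = 5*((-49*n/4)*D + n²) = 5*(-49*D*n/4 + n²) = 5*(n² - 49*D*n/4) = 5*n² - 245*D*n/4)
-L(0, 7) = -5*7*(-49*0 + 4*7)/4 = -5*7*(0 + 28)/4 = -5*7*28/4 = -1*245 = -245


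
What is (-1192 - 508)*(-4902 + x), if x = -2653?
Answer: 12843500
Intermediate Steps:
(-1192 - 508)*(-4902 + x) = (-1192 - 508)*(-4902 - 2653) = -1700*(-7555) = 12843500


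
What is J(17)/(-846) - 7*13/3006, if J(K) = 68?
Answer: -1737/15698 ≈ -0.11065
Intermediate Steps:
J(17)/(-846) - 7*13/3006 = 68/(-846) - 7*13/3006 = 68*(-1/846) - 91*1/3006 = -34/423 - 91/3006 = -1737/15698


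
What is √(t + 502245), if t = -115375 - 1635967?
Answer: I*√1249097 ≈ 1117.6*I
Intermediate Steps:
t = -1751342
√(t + 502245) = √(-1751342 + 502245) = √(-1249097) = I*√1249097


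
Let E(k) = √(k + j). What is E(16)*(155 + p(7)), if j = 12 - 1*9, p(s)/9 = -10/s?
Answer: 995*√19/7 ≈ 619.59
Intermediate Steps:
p(s) = -90/s (p(s) = 9*(-10/s) = -90/s)
j = 3 (j = 12 - 9 = 3)
E(k) = √(3 + k) (E(k) = √(k + 3) = √(3 + k))
E(16)*(155 + p(7)) = √(3 + 16)*(155 - 90/7) = √19*(155 - 90*⅐) = √19*(155 - 90/7) = √19*(995/7) = 995*√19/7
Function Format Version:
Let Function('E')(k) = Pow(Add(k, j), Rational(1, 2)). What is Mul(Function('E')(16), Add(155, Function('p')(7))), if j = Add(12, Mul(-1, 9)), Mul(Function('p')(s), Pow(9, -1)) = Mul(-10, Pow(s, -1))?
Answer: Mul(Rational(995, 7), Pow(19, Rational(1, 2))) ≈ 619.59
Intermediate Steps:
Function('p')(s) = Mul(-90, Pow(s, -1)) (Function('p')(s) = Mul(9, Mul(-10, Pow(s, -1))) = Mul(-90, Pow(s, -1)))
j = 3 (j = Add(12, -9) = 3)
Function('E')(k) = Pow(Add(3, k), Rational(1, 2)) (Function('E')(k) = Pow(Add(k, 3), Rational(1, 2)) = Pow(Add(3, k), Rational(1, 2)))
Mul(Function('E')(16), Add(155, Function('p')(7))) = Mul(Pow(Add(3, 16), Rational(1, 2)), Add(155, Mul(-90, Pow(7, -1)))) = Mul(Pow(19, Rational(1, 2)), Add(155, Mul(-90, Rational(1, 7)))) = Mul(Pow(19, Rational(1, 2)), Add(155, Rational(-90, 7))) = Mul(Pow(19, Rational(1, 2)), Rational(995, 7)) = Mul(Rational(995, 7), Pow(19, Rational(1, 2)))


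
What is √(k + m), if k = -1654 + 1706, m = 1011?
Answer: √1063 ≈ 32.604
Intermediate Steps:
k = 52
√(k + m) = √(52 + 1011) = √1063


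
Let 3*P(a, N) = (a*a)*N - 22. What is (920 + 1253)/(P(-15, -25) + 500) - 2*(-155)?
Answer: 1279051/4147 ≈ 308.43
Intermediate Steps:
P(a, N) = -22/3 + N*a²/3 (P(a, N) = ((a*a)*N - 22)/3 = (a²*N - 22)/3 = (N*a² - 22)/3 = (-22 + N*a²)/3 = -22/3 + N*a²/3)
(920 + 1253)/(P(-15, -25) + 500) - 2*(-155) = (920 + 1253)/((-22/3 + (⅓)*(-25)*(-15)²) + 500) - 2*(-155) = 2173/((-22/3 + (⅓)*(-25)*225) + 500) + 310 = 2173/((-22/3 - 1875) + 500) + 310 = 2173/(-5647/3 + 500) + 310 = 2173/(-4147/3) + 310 = 2173*(-3/4147) + 310 = -6519/4147 + 310 = 1279051/4147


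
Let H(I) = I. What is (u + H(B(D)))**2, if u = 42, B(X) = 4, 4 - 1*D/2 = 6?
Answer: 2116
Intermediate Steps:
D = -4 (D = 8 - 2*6 = 8 - 12 = -4)
(u + H(B(D)))**2 = (42 + 4)**2 = 46**2 = 2116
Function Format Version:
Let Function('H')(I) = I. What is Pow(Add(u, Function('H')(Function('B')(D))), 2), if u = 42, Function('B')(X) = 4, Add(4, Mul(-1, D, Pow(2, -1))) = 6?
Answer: 2116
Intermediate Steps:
D = -4 (D = Add(8, Mul(-2, 6)) = Add(8, -12) = -4)
Pow(Add(u, Function('H')(Function('B')(D))), 2) = Pow(Add(42, 4), 2) = Pow(46, 2) = 2116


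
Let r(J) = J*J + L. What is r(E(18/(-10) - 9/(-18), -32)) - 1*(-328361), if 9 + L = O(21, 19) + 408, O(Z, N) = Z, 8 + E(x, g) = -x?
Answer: 32882589/100 ≈ 3.2883e+5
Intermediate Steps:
E(x, g) = -8 - x
L = 420 (L = -9 + (21 + 408) = -9 + 429 = 420)
r(J) = 420 + J² (r(J) = J*J + 420 = J² + 420 = 420 + J²)
r(E(18/(-10) - 9/(-18), -32)) - 1*(-328361) = (420 + (-8 - (18/(-10) - 9/(-18)))²) - 1*(-328361) = (420 + (-8 - (18*(-⅒) - 9*(-1/18)))²) + 328361 = (420 + (-8 - (-9/5 + ½))²) + 328361 = (420 + (-8 - 1*(-13/10))²) + 328361 = (420 + (-8 + 13/10)²) + 328361 = (420 + (-67/10)²) + 328361 = (420 + 4489/100) + 328361 = 46489/100 + 328361 = 32882589/100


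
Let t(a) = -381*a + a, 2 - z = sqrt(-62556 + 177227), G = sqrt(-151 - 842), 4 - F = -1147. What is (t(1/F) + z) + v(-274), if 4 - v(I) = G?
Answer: 6526/1151 - sqrt(114671) - I*sqrt(993) ≈ -332.96 - 31.512*I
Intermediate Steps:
F = 1151 (F = 4 - 1*(-1147) = 4 + 1147 = 1151)
G = I*sqrt(993) (G = sqrt(-993) = I*sqrt(993) ≈ 31.512*I)
v(I) = 4 - I*sqrt(993)
z = 2 - sqrt(114671) (z = 2 - sqrt(-62556 + 177227) = 2 - sqrt(114671) ≈ -336.63)
t(a) = -380*a
(t(1/F) + z) + v(-274) = (-380/1151 + (2 - sqrt(114671))) + (4 - I*sqrt(993)) = (1922/1151 - sqrt(114671)) + (4 - I*sqrt(993)) = 6526/1151 - sqrt(114671) - I*sqrt(993)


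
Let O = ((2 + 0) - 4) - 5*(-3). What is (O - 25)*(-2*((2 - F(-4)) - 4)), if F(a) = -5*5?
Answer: 552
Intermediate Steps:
F(a) = -25
O = 13 (O = (2 - 4) + 15 = -2 + 15 = 13)
(O - 25)*(-2*((2 - F(-4)) - 4)) = (13 - 25)*(-2*((2 - 1*(-25)) - 4)) = -(-24)*((2 + 25) - 4) = -(-24)*(27 - 4) = -(-24)*23 = -12*(-46) = 552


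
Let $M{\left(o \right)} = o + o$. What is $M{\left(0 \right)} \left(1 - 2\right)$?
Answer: $0$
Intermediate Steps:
$M{\left(o \right)} = 2 o$
$M{\left(0 \right)} \left(1 - 2\right) = 2 \cdot 0 \left(1 - 2\right) = 0 \left(-1\right) = 0$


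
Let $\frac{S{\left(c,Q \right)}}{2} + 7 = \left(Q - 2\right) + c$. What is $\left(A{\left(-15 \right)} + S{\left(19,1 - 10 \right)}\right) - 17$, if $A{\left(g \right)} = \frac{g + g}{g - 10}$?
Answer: $- \frac{69}{5} \approx -13.8$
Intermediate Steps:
$A{\left(g \right)} = \frac{2 g}{-10 + g}$
$S{\left(c,Q \right)} = -18 + 2 Q + 2 c$ ($S{\left(c,Q \right)} = -14 + 2 \left(\left(Q - 2\right) + c\right) = -14 + 2 \left(\left(-2 + Q\right) + c\right) = -14 + 2 \left(-2 + Q + c\right) = -14 + \left(-4 + 2 Q + 2 c\right) = -18 + 2 Q + 2 c$)
$\left(A{\left(-15 \right)} + S{\left(19,1 - 10 \right)}\right) - 17 = \left(2 \left(-15\right) \frac{1}{-10 - 15} + \left(-18 + 2 \left(1 - 10\right) + 2 \cdot 19\right)\right) - 17 = \left(2 \left(-15\right) \frac{1}{-25} + \left(-18 + 2 \left(1 - 10\right) + 38\right)\right) - 17 = \left(2 \left(-15\right) \left(- \frac{1}{25}\right) + \left(-18 + 2 \left(-9\right) + 38\right)\right) - 17 = \left(\frac{6}{5} - -2\right) - 17 = \left(\frac{6}{5} + 2\right) - 17 = \frac{16}{5} - 17 = - \frac{69}{5}$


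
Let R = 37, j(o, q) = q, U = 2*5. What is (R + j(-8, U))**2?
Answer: 2209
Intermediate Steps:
U = 10
(R + j(-8, U))**2 = (37 + 10)**2 = 47**2 = 2209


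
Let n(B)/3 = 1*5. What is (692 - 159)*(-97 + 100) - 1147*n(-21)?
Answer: -15606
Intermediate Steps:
n(B) = 15 (n(B) = 3*(1*5) = 3*5 = 15)
(692 - 159)*(-97 + 100) - 1147*n(-21) = (692 - 159)*(-97 + 100) - 1147*15 = 533*3 - 17205 = 1599 - 17205 = -15606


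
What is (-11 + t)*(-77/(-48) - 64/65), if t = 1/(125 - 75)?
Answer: -353739/52000 ≈ -6.8027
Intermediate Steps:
t = 1/50 ≈ 0.020000
(-11 + t)*(-77/(-48) - 64/65) = (-11 + 1/50)*(-77/(-48) - 64/65) = -549*(-77*(-1/48) - 64*1/65)/50 = -549*(77/48 - 64/65)/50 = -549/50*1933/3120 = -353739/52000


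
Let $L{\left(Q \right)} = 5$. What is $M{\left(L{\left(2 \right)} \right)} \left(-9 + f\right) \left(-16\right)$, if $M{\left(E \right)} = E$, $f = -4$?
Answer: $1040$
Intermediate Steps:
$M{\left(L{\left(2 \right)} \right)} \left(-9 + f\right) \left(-16\right) = 5 \left(-9 - 4\right) \left(-16\right) = 5 \left(\left(-13\right) \left(-16\right)\right) = 5 \cdot 208 = 1040$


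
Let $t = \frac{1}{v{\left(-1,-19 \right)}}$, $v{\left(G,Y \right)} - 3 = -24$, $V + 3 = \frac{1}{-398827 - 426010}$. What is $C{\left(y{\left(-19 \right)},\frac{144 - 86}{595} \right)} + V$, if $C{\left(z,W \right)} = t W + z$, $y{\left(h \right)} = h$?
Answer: $- \frac{226787295971}{10306338315} \approx -22.005$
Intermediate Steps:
$V = - \frac{2474512}{824837}$ ($V = -3 + \frac{1}{-398827 - 426010} = -3 + \frac{1}{-824837} = -3 - \frac{1}{824837} = - \frac{2474512}{824837} \approx -3.0$)
$v{\left(G,Y \right)} = -21$ ($v{\left(G,Y \right)} = 3 - 24 = -21$)
$t = - \frac{1}{21}$ ($t = \frac{1}{-21} = - \frac{1}{21} \approx -0.047619$)
$C{\left(z,W \right)} = z - \frac{W}{21}$ ($C{\left(z,W \right)} = - \frac{W}{21} + z = z - \frac{W}{21}$)
$C{\left(y{\left(-19 \right)},\frac{144 - 86}{595} \right)} + V = \left(-19 - \frac{\left(144 - 86\right) \frac{1}{595}}{21}\right) - \frac{2474512}{824837} = \left(-19 - \frac{58 \cdot \frac{1}{595}}{21}\right) - \frac{2474512}{824837} = \left(-19 - \frac{58}{12495}\right) - \frac{2474512}{824837} = - \frac{237463}{12495} - \frac{2474512}{824837} = - \frac{226787295971}{10306338315}$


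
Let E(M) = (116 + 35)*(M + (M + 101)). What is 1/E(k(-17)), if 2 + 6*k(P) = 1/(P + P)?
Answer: 34/515061 ≈ 6.6012e-5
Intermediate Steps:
k(P) = -⅓ + 1/(12*P) (k(P) = -⅓ + 1/(6*(P + P)) = -⅓ + 1/(6*((2*P))) = -⅓ + (1/(2*P))/6 = -⅓ + 1/(12*P))
E(M) = 15251 + 302*M (E(M) = 151*(M + (101 + M)) = 151*(101 + 2*M) = 15251 + 302*M)
1/E(k(-17)) = 1/(15251 + 302*((1/12)*(1 - 4*(-17))/(-17))) = 1/(15251 + 302*((1/12)*(-1/17)*(1 + 68))) = 1/(15251 + 302*((1/12)*(-1/17)*69)) = 1/(15251 + 302*(-23/68)) = 1/(15251 - 3473/34) = 1/(515061/34) = 34/515061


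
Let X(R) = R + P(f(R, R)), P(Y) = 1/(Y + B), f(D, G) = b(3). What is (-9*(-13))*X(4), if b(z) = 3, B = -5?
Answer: 819/2 ≈ 409.50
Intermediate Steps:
f(D, G) = 3
P(Y) = 1/(-5 + Y) (P(Y) = 1/(Y - 5) = 1/(-5 + Y))
X(R) = -½ + R (X(R) = R + 1/(-5 + 3) = R + 1/(-2) = R - ½ = -½ + R)
(-9*(-13))*X(4) = (-9*(-13))*(-½ + 4) = 117*(7/2) = 819/2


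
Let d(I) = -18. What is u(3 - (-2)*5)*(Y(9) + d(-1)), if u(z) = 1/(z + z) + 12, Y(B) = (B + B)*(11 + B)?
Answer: 53523/13 ≈ 4117.2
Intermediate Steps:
Y(B) = 2*B*(11 + B) (Y(B) = (2*B)*(11 + B) = 2*B*(11 + B))
u(z) = 12 + 1/(2*z) (u(z) = 1/(2*z) + 12 = 12 + 1/(2*z))
u(3 - (-2)*5)*(Y(9) + d(-1)) = (12 + 1/(2*(3 - (-2)*5)))*(2*9*(11 + 9) - 18) = (12 + 1/(2*(3 - 1*(-10))))*(2*9*20 - 18) = (12 + 1/(2*(3 + 10)))*(360 - 18) = (12 + (1/2)/13)*342 = (12 + (1/2)*(1/13))*342 = (12 + 1/26)*342 = (313/26)*342 = 53523/13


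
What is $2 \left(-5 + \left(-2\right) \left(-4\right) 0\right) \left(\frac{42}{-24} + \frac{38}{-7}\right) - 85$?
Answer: $- \frac{185}{14} \approx -13.214$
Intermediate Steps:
$2 \left(-5 + \left(-2\right) \left(-4\right) 0\right) \left(\frac{42}{-24} + \frac{38}{-7}\right) - 85 = 2 \left(-5 + 8 \cdot 0\right) \left(42 \left(- \frac{1}{24}\right) + 38 \left(- \frac{1}{7}\right)\right) - 85 = 2 \left(-5 + 0\right) \left(- \frac{7}{4} - \frac{38}{7}\right) - 85 = 2 \left(-5\right) \left(- \frac{201}{28}\right) - 85 = \left(-10\right) \left(- \frac{201}{28}\right) - 85 = \frac{1005}{14} - 85 = - \frac{185}{14}$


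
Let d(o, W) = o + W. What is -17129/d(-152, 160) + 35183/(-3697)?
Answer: -63607377/29576 ≈ -2150.6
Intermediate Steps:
d(o, W) = W + o
-17129/d(-152, 160) + 35183/(-3697) = -17129/(160 - 152) + 35183/(-3697) = -17129/8 + 35183*(-1/3697) = -17129*⅛ - 35183/3697 = -17129/8 - 35183/3697 = -63607377/29576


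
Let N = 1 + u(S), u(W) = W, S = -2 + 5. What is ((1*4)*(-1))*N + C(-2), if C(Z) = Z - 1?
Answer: -19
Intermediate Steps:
S = 3
C(Z) = -1 + Z
N = 4 (N = 1 + 3 = 4)
((1*4)*(-1))*N + C(-2) = ((1*4)*(-1))*4 + (-1 - 2) = (4*(-1))*4 - 3 = -4*4 - 3 = -16 - 3 = -19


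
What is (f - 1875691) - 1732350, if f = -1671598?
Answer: -5279639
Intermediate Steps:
(f - 1875691) - 1732350 = (-1671598 - 1875691) - 1732350 = -3547289 - 1732350 = -5279639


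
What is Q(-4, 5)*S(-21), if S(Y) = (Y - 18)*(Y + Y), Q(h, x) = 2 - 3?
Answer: -1638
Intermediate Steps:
Q(h, x) = -1
S(Y) = 2*Y*(-18 + Y) (S(Y) = (-18 + Y)*(2*Y) = 2*Y*(-18 + Y))
Q(-4, 5)*S(-21) = -2*(-21)*(-18 - 21) = -2*(-21)*(-39) = -1*1638 = -1638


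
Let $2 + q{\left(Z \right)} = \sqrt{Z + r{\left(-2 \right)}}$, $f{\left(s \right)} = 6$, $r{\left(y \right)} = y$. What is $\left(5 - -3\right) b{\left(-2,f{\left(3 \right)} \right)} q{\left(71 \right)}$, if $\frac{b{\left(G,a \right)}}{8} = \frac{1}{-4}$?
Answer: $32 - 16 \sqrt{69} \approx -100.91$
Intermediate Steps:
$b{\left(G,a \right)} = -2$ ($b{\left(G,a \right)} = \frac{8}{-4} = 8 \left(- \frac{1}{4}\right) = -2$)
$q{\left(Z \right)} = -2 + \sqrt{-2 + Z}$ ($q{\left(Z \right)} = -2 + \sqrt{Z - 2} = -2 + \sqrt{-2 + Z}$)
$\left(5 - -3\right) b{\left(-2,f{\left(3 \right)} \right)} q{\left(71 \right)} = \left(5 - -3\right) \left(-2\right) \left(-2 + \sqrt{-2 + 71}\right) = \left(5 + 3\right) \left(-2\right) \left(-2 + \sqrt{69}\right) = 8 \left(-2\right) \left(-2 + \sqrt{69}\right) = - 16 \left(-2 + \sqrt{69}\right) = 32 - 16 \sqrt{69}$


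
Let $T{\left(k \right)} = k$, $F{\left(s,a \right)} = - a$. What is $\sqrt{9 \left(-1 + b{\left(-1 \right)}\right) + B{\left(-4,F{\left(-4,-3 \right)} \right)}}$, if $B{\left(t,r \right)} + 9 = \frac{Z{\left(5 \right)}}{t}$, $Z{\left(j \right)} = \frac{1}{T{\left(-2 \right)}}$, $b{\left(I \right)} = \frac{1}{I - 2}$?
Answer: $\frac{i \sqrt{334}}{4} \approx 4.5689 i$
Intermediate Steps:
$b{\left(I \right)} = \frac{1}{-2 + I}$
$Z{\left(j \right)} = - \frac{1}{2}$ ($Z{\left(j \right)} = \frac{1}{-2} = - \frac{1}{2}$)
$B{\left(t,r \right)} = -9 - \frac{1}{2 t}$
$\sqrt{9 \left(-1 + b{\left(-1 \right)}\right) + B{\left(-4,F{\left(-4,-3 \right)} \right)}} = \sqrt{9 \left(-1 + \frac{1}{-2 - 1}\right) - \left(9 + \frac{1}{2 \left(-4\right)}\right)} = \sqrt{9 \left(-1 + \frac{1}{-3}\right) - \frac{71}{8}} = \sqrt{9 \left(-1 - \frac{1}{3}\right) + \left(-9 + \frac{1}{8}\right)} = \sqrt{9 \left(- \frac{4}{3}\right) - \frac{71}{8}} = \sqrt{-12 - \frac{71}{8}} = \sqrt{- \frac{167}{8}} = \frac{i \sqrt{334}}{4}$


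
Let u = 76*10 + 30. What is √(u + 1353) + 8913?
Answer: 8913 + √2143 ≈ 8959.3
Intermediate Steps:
u = 790 (u = 760 + 30 = 790)
√(u + 1353) + 8913 = √(790 + 1353) + 8913 = √2143 + 8913 = 8913 + √2143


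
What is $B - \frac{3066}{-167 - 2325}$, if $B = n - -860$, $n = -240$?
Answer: $\frac{110579}{178} \approx 621.23$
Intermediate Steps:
$B = 620$ ($B = -240 - -860 = -240 + 860 = 620$)
$B - \frac{3066}{-167 - 2325} = 620 - \frac{3066}{-167 - 2325} = 620 - \frac{3066}{-2492} = 620 - 3066 \left(- \frac{1}{2492}\right) = 620 - - \frac{219}{178} = 620 + \frac{219}{178} = \frac{110579}{178}$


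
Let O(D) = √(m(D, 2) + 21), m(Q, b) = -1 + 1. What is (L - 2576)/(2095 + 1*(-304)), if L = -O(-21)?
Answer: -2576/1791 - √21/1791 ≈ -1.4409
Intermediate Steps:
m(Q, b) = 0
O(D) = √21 (O(D) = √(0 + 21) = √21)
L = -√21 ≈ -4.5826
(L - 2576)/(2095 + 1*(-304)) = (-√21 - 2576)/(2095 + 1*(-304)) = (-2576 - √21)/(2095 - 304) = (-2576 - √21)/1791 = (-2576 - √21)*(1/1791) = -2576/1791 - √21/1791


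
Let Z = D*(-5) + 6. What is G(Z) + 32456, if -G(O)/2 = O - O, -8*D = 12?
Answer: 32456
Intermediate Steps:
D = -3/2 (D = -1/8*12 = -3/2 ≈ -1.5000)
Z = 27/2 (Z = -3/2*(-5) + 6 = 15/2 + 6 = 27/2 ≈ 13.500)
G(O) = 0 (G(O) = -2*(O - O) = -2*0 = 0)
G(Z) + 32456 = 0 + 32456 = 32456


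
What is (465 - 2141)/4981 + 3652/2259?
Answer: 14404528/11252079 ≈ 1.2802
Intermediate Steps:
(465 - 2141)/4981 + 3652/2259 = -1676*1/4981 + 3652*(1/2259) = -1676/4981 + 3652/2259 = 14404528/11252079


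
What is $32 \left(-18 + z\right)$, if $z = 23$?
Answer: $160$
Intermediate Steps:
$32 \left(-18 + z\right) = 32 \left(-18 + 23\right) = 32 \cdot 5 = 160$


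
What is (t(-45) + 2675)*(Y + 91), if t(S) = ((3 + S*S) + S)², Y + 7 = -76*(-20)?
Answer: 6311682256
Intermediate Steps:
Y = 1513 (Y = -7 - 76*(-20) = -7 + 1520 = 1513)
t(S) = (3 + S + S²)² (t(S) = ((3 + S²) + S)² = (3 + S + S²)²)
(t(-45) + 2675)*(Y + 91) = ((3 - 45 + (-45)²)² + 2675)*(1513 + 91) = ((3 - 45 + 2025)² + 2675)*1604 = (1983² + 2675)*1604 = (3932289 + 2675)*1604 = 3934964*1604 = 6311682256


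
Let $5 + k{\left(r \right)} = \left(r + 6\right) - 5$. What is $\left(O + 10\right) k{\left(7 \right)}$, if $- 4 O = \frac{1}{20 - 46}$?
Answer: $\frac{3123}{104} \approx 30.029$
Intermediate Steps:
$O = \frac{1}{104}$ ($O = - \frac{1}{4 \left(20 - 46\right)} = - \frac{1}{4 \left(-26\right)} = \left(- \frac{1}{4}\right) \left(- \frac{1}{26}\right) = \frac{1}{104} \approx 0.0096154$)
$k{\left(r \right)} = -4 + r$ ($k{\left(r \right)} = -5 + \left(\left(r + 6\right) - 5\right) = -5 + \left(\left(6 + r\right) - 5\right) = -5 + \left(1 + r\right) = -4 + r$)
$\left(O + 10\right) k{\left(7 \right)} = \left(\frac{1}{104} + 10\right) \left(-4 + 7\right) = \frac{1041}{104} \cdot 3 = \frac{3123}{104}$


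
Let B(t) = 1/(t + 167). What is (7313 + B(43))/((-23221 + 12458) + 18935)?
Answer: 1535731/1716120 ≈ 0.89489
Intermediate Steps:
B(t) = 1/(167 + t)
(7313 + B(43))/((-23221 + 12458) + 18935) = (7313 + 1/(167 + 43))/((-23221 + 12458) + 18935) = (7313 + 1/210)/(-10763 + 18935) = (7313 + 1/210)/8172 = (1535731/210)*(1/8172) = 1535731/1716120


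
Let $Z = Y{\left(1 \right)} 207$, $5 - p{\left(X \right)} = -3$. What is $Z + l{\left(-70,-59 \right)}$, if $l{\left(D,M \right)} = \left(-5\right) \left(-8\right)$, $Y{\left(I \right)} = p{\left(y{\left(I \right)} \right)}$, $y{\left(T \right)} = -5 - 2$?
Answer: $1696$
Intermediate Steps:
$y{\left(T \right)} = -7$
$p{\left(X \right)} = 8$ ($p{\left(X \right)} = 5 - -3 = 5 + 3 = 8$)
$Y{\left(I \right)} = 8$
$l{\left(D,M \right)} = 40$
$Z = 1656$ ($Z = 8 \cdot 207 = 1656$)
$Z + l{\left(-70,-59 \right)} = 1656 + 40 = 1696$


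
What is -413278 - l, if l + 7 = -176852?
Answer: -236419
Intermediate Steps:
l = -176859 (l = -7 - 176852 = -176859)
-413278 - l = -413278 - 1*(-176859) = -413278 + 176859 = -236419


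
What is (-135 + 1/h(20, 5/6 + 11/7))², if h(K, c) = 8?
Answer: 1164241/64 ≈ 18191.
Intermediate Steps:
(-135 + 1/h(20, 5/6 + 11/7))² = (-135 + 1/8)² = (-135 + ⅛)² = (-1079/8)² = 1164241/64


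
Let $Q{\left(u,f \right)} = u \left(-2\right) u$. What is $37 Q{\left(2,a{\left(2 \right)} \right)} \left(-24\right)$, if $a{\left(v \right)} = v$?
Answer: $7104$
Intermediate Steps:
$Q{\left(u,f \right)} = - 2 u^{2}$ ($Q{\left(u,f \right)} = - 2 u u = - 2 u^{2}$)
$37 Q{\left(2,a{\left(2 \right)} \right)} \left(-24\right) = 37 \left(- 2 \cdot 2^{2}\right) \left(-24\right) = 37 \left(\left(-2\right) 4\right) \left(-24\right) = 37 \left(-8\right) \left(-24\right) = \left(-296\right) \left(-24\right) = 7104$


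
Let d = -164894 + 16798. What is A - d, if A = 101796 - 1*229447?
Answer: 20445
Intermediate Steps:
A = -127651 (A = 101796 - 229447 = -127651)
d = -148096
A - d = -127651 - 1*(-148096) = -127651 + 148096 = 20445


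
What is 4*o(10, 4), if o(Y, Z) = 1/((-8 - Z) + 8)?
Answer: -1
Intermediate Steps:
o(Y, Z) = -1/Z (o(Y, Z) = 1/(-Z) = -1/Z)
4*o(10, 4) = 4*(-1/4) = -1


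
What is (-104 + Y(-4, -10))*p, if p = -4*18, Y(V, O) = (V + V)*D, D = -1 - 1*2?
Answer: 5760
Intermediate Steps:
D = -3 (D = -1 - 2 = -3)
Y(V, O) = -6*V (Y(V, O) = (V + V)*(-3) = (2*V)*(-3) = -6*V)
p = -72
(-104 + Y(-4, -10))*p = (-104 - 6*(-4))*(-72) = (-104 + 24)*(-72) = -80*(-72) = 5760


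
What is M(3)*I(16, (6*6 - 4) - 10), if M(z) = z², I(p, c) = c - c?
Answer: 0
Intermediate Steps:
I(p, c) = 0
M(3)*I(16, (6*6 - 4) - 10) = 3²*0 = 9*0 = 0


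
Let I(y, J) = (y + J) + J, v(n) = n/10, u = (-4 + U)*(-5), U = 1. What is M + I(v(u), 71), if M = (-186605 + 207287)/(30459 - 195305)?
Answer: 23634719/164846 ≈ 143.37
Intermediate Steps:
u = 15 (u = (-4 + 1)*(-5) = -3*(-5) = 15)
v(n) = n/10 (v(n) = n*(⅒) = n/10)
I(y, J) = y + 2*J (I(y, J) = (J + y) + J = y + 2*J)
M = -10341/82423 (M = 20682/(-164846) = 20682*(-1/164846) = -10341/82423 ≈ -0.12546)
M + I(v(u), 71) = -10341/82423 + ((⅒)*15 + 2*71) = -10341/82423 + (3/2 + 142) = -10341/82423 + 287/2 = 23634719/164846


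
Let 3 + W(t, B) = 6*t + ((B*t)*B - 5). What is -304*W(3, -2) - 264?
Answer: -6952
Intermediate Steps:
W(t, B) = -8 + 6*t + t*B² (W(t, B) = -3 + (6*t + ((B*t)*B - 5)) = -3 + (6*t + (t*B² - 5)) = -3 + (6*t + (-5 + t*B²)) = -3 + (-5 + 6*t + t*B²) = -8 + 6*t + t*B²)
-304*W(3, -2) - 264 = -304*(-8 + 6*3 + 3*(-2)²) - 264 = -304*(-8 + 18 + 3*4) - 264 = -304*(-8 + 18 + 12) - 264 = -304*22 - 264 = -6688 - 264 = -6952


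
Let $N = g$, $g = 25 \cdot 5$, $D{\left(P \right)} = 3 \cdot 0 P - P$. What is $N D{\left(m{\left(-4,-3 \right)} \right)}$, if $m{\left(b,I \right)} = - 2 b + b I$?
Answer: $-2500$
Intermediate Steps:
$m{\left(b,I \right)} = - 2 b + I b$
$D{\left(P \right)} = - P$ ($D{\left(P \right)} = 0 P - P = 0 - P = - P$)
$g = 125$
$N = 125$
$N D{\left(m{\left(-4,-3 \right)} \right)} = 125 \left(- \left(-4\right) \left(-2 - 3\right)\right) = 125 \left(- \left(-4\right) \left(-5\right)\right) = 125 \left(\left(-1\right) 20\right) = 125 \left(-20\right) = -2500$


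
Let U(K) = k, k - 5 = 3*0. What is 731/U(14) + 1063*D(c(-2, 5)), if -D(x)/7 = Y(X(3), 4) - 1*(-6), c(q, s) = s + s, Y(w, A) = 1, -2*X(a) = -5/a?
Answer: -259704/5 ≈ -51941.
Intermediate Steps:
X(a) = 5/(2*a) (X(a) = -(-5)/(2*a) = 5/(2*a))
c(q, s) = 2*s
D(x) = -49 (D(x) = -7*(1 - 1*(-6)) = -7*(1 + 6) = -7*7 = -49)
k = 5 (k = 5 + 3*0 = 5 + 0 = 5)
U(K) = 5
731/U(14) + 1063*D(c(-2, 5)) = 731/5 + 1063*(-49) = 731*(1/5) - 52087 = 731/5 - 52087 = -259704/5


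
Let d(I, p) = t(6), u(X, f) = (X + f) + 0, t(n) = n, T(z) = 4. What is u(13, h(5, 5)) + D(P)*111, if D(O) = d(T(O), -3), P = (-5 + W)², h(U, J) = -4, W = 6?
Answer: 675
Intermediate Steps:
P = 1 (P = (-5 + 6)² = 1² = 1)
u(X, f) = X + f
d(I, p) = 6
D(O) = 6
u(13, h(5, 5)) + D(P)*111 = (13 - 4) + 6*111 = 9 + 666 = 675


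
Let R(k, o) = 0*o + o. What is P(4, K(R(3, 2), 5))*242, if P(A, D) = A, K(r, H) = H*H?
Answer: 968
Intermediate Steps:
R(k, o) = o (R(k, o) = 0 + o = o)
K(r, H) = H²
P(4, K(R(3, 2), 5))*242 = 4*242 = 968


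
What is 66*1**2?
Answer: 66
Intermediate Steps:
66*1**2 = 66*1 = 66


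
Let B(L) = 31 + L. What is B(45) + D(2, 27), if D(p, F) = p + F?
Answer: 105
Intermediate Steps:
D(p, F) = F + p
B(45) + D(2, 27) = (31 + 45) + (27 + 2) = 76 + 29 = 105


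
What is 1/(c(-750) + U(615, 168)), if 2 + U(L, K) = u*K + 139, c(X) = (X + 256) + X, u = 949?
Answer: 1/158325 ≈ 6.3161e-6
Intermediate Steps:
c(X) = 256 + 2*X (c(X) = (256 + X) + X = 256 + 2*X)
U(L, K) = 137 + 949*K (U(L, K) = -2 + (949*K + 139) = -2 + (139 + 949*K) = 137 + 949*K)
1/(c(-750) + U(615, 168)) = 1/((256 + 2*(-750)) + (137 + 949*168)) = 1/((256 - 1500) + (137 + 159432)) = 1/(-1244 + 159569) = 1/158325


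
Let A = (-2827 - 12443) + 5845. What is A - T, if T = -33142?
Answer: 23717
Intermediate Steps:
A = -9425 (A = -15270 + 5845 = -9425)
A - T = -9425 - 1*(-33142) = -9425 + 33142 = 23717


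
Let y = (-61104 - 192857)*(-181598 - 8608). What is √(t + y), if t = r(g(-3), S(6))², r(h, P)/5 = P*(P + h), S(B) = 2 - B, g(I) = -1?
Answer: √48304915966 ≈ 2.1978e+5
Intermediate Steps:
r(h, P) = 5*P*(P + h) (r(h, P) = 5*(P*(P + h)) = 5*P*(P + h))
y = 48304905966 (y = -253961*(-190206) = 48304905966)
t = 10000 (t = (5*(2 - 1*6)*((2 - 1*6) - 1))² = (5*(2 - 6)*((2 - 6) - 1))² = (5*(-4)*(-4 - 1))² = (5*(-4)*(-5))² = 100² = 10000)
√(t + y) = √(10000 + 48304905966) = √48304915966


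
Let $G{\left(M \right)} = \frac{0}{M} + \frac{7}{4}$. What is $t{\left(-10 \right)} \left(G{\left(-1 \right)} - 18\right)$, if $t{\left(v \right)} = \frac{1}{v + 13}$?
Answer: $- \frac{65}{12} \approx -5.4167$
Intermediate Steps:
$t{\left(v \right)} = \frac{1}{13 + v}$
$G{\left(M \right)} = \frac{7}{4}$ ($G{\left(M \right)} = 0 + 7 \cdot \frac{1}{4} = 0 + \frac{7}{4} = \frac{7}{4}$)
$t{\left(-10 \right)} \left(G{\left(-1 \right)} - 18\right) = \frac{\frac{7}{4} - 18}{13 - 10} = \frac{1}{3} \left(- \frac{65}{4}\right) = - \frac{65}{12}$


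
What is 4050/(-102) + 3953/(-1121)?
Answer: -13964/323 ≈ -43.232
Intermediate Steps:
4050/(-102) + 3953/(-1121) = 4050*(-1/102) + 3953*(-1/1121) = -675/17 - 67/19 = -13964/323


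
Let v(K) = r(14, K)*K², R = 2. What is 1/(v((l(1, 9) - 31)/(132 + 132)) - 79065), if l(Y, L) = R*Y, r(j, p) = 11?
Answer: -6336/500954999 ≈ -1.2648e-5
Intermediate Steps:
l(Y, L) = 2*Y
v(K) = 11*K²
1/(v((l(1, 9) - 31)/(132 + 132)) - 79065) = 1/(11*((2*1 - 31)/(132 + 132))² - 79065) = 1/(11*((2 - 31)/264)² - 79065) = 1/(11*(-29*1/264)² - 79065) = 1/(11*(-29/264)² - 79065) = 1/(11*(841/69696) - 79065) = 1/(841/6336 - 79065) = 1/(-500954999/6336) = -6336/500954999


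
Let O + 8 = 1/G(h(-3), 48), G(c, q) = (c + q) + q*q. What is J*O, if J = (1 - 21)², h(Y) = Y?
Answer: -7516400/2349 ≈ -3199.8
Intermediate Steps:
G(c, q) = c + q + q² (G(c, q) = (c + q) + q² = c + q + q²)
J = 400 (J = (-20)² = 400)
O = -18791/2349 (O = -8 + 1/(-3 + 48 + 48²) = -8 + 1/(-3 + 48 + 2304) = -8 + 1/2349 = -18791/2349 ≈ -7.9996)
J*O = 400*(-18791/2349) = -7516400/2349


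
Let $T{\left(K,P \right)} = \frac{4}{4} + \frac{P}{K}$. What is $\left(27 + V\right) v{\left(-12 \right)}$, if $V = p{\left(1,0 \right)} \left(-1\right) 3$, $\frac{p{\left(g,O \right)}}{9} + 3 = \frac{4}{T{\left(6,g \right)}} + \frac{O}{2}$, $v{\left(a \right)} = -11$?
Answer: $- \frac{1188}{7} \approx -169.71$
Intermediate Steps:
$T{\left(K,P \right)} = 1 + \frac{P}{K}$ ($T{\left(K,P \right)} = 4 \cdot \frac{1}{4} + \frac{P}{K} = 1 + \frac{P}{K}$)
$p{\left(g,O \right)} = -27 + \frac{36}{1 + \frac{g}{6}} + \frac{9 O}{2}$ ($p{\left(g,O \right)} = -27 + 9 \left(\frac{4}{\frac{1}{6} \left(6 + g\right)} + \frac{O}{2}\right) = -27 + 9 \left(\frac{4}{\frac{1}{6} \left(6 + g\right)} + O \frac{1}{2}\right) = -27 + 9 \left(\frac{4}{1 + \frac{g}{6}} + \frac{O}{2}\right) = -27 + 9 \left(\frac{O}{2} + \frac{4}{1 + \frac{g}{6}}\right) = -27 + \left(\frac{36}{1 + \frac{g}{6}} + \frac{9 O}{2}\right) = -27 + \frac{36}{1 + \frac{g}{6}} + \frac{9 O}{2}$)
$V = - \frac{81}{7}$ ($V = \frac{9 \left(48 + \left(-6 + 0\right) \left(6 + 1\right)\right)}{2 \left(6 + 1\right)} \left(-1\right) 3 = \frac{9 \left(48 - 42\right)}{2 \cdot 7} \left(-1\right) 3 = \frac{9}{2} \cdot \frac{1}{7} \left(48 - 42\right) \left(-1\right) 3 = \frac{9}{2} \cdot \frac{1}{7} \cdot 6 \left(-1\right) 3 = \frac{27}{7} \left(-1\right) 3 = \left(- \frac{27}{7}\right) 3 = - \frac{81}{7} \approx -11.571$)
$\left(27 + V\right) v{\left(-12 \right)} = \left(27 - \frac{81}{7}\right) \left(-11\right) = \frac{108}{7} \left(-11\right) = - \frac{1188}{7}$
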